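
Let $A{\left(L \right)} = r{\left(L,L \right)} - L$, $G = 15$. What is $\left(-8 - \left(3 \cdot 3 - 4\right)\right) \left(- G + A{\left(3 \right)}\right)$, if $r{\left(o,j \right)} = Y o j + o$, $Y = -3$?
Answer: $546$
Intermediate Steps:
$r{\left(o,j \right)} = o - 3 j o$ ($r{\left(o,j \right)} = - 3 o j + o = - 3 j o + o = o - 3 j o$)
$A{\left(L \right)} = - L + L \left(1 - 3 L\right)$ ($A{\left(L \right)} = L \left(1 - 3 L\right) - L = - L + L \left(1 - 3 L\right)$)
$\left(-8 - \left(3 \cdot 3 - 4\right)\right) \left(- G + A{\left(3 \right)}\right) = \left(-8 - \left(3 \cdot 3 - 4\right)\right) \left(\left(-1\right) 15 - 3 \cdot 3^{2}\right) = \left(-8 - \left(9 - 4\right)\right) \left(-15 - 27\right) = \left(-8 - 5\right) \left(-15 - 27\right) = \left(-8 - 5\right) \left(-42\right) = \left(-13\right) \left(-42\right) = 546$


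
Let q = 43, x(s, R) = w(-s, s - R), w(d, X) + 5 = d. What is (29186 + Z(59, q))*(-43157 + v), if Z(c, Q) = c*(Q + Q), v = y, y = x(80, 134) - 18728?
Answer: -2123092200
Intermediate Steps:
w(d, X) = -5 + d
x(s, R) = -5 - s
y = -18813 (y = (-5 - 1*80) - 18728 = (-5 - 80) - 18728 = -85 - 18728 = -18813)
v = -18813
Z(c, Q) = 2*Q*c (Z(c, Q) = c*(2*Q) = 2*Q*c)
(29186 + Z(59, q))*(-43157 + v) = (29186 + 2*43*59)*(-43157 - 18813) = (29186 + 5074)*(-61970) = 34260*(-61970) = -2123092200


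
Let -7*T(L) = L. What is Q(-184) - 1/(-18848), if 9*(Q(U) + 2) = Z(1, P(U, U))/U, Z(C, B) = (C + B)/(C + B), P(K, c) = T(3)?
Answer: -7805221/3901536 ≈ -2.0005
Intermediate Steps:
T(L) = -L/7
P(K, c) = -3/7 (P(K, c) = -⅐*3 = -3/7)
Z(C, B) = 1 (Z(C, B) = (B + C)/(B + C) = 1)
Q(U) = -2 + 1/(9*U) (Q(U) = -2 + (1/U)/9 = -2 + 1/(9*U))
Q(-184) - 1/(-18848) = (-2 + (⅑)/(-184)) - 1/(-18848) = (-2 + (⅑)*(-1/184)) - 1*(-1/18848) = (-2 - 1/1656) + 1/18848 = -3313/1656 + 1/18848 = -7805221/3901536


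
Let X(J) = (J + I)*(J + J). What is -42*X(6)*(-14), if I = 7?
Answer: 91728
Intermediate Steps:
X(J) = 2*J*(7 + J) (X(J) = (J + 7)*(J + J) = (7 + J)*(2*J) = 2*J*(7 + J))
-42*X(6)*(-14) = -84*6*(7 + 6)*(-14) = -84*6*13*(-14) = -42*156*(-14) = -6552*(-14) = 91728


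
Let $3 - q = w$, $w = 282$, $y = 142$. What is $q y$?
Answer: $-39618$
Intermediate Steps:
$q = -279$ ($q = 3 - 282 = -279$)
$q y = \left(-279\right) 142 = -39618$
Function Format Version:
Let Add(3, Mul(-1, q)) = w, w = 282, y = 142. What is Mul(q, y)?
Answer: -39618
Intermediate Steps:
q = -279 (q = Add(3, Mul(-1, 282)) = Add(3, -282) = -279)
Mul(q, y) = Mul(-279, 142) = -39618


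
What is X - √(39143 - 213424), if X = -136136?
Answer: -136136 - I*√174281 ≈ -1.3614e+5 - 417.47*I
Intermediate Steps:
X - √(39143 - 213424) = -136136 - √(39143 - 213424) = -136136 - √(-174281) = -136136 - I*√174281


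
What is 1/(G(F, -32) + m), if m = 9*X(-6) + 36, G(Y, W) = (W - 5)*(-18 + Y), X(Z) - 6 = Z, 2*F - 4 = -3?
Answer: 2/1367 ≈ 0.0014631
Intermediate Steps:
F = ½ (F = 2 + (½)*(-3) = 2 - 3/2 = ½ ≈ 0.50000)
X(Z) = 6 + Z
G(Y, W) = (-18 + Y)*(-5 + W) (G(Y, W) = (-5 + W)*(-18 + Y) = (-18 + Y)*(-5 + W))
m = 36 (m = 9*(6 - 6) + 36 = 9*0 + 36 = 0 + 36 = 36)
1/(G(F, -32) + m) = 1/((90 - 18*(-32) - 5*½ - 32*½) + 36) = 1/((90 + 576 - 5/2 - 16) + 36) = 1/(1295/2 + 36) = 1/(1367/2) = 2/1367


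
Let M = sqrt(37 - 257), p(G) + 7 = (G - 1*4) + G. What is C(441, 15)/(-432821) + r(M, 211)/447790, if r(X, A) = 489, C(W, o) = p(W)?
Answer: -178375621/193812915590 ≈ -0.00092035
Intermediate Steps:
p(G) = -11 + 2*G (p(G) = -7 + ((G - 1*4) + G) = -7 + ((G - 4) + G) = -7 + ((-4 + G) + G) = -7 + (-4 + 2*G) = -11 + 2*G)
C(W, o) = -11 + 2*W
M = 2*I*sqrt(55) (M = sqrt(-220) = 2*I*sqrt(55) ≈ 14.832*I)
C(441, 15)/(-432821) + r(M, 211)/447790 = (-11 + 2*441)/(-432821) + 489/447790 = (-11 + 882)*(-1/432821) + 489*(1/447790) = 871*(-1/432821) + 489/447790 = -871/432821 + 489/447790 = -178375621/193812915590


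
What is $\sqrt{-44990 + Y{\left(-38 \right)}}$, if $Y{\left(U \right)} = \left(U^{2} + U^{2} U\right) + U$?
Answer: $2 i \sqrt{24614} \approx 313.78 i$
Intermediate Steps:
$Y{\left(U \right)} = U + U^{2} + U^{3}$ ($Y{\left(U \right)} = \left(U^{2} + U^{3}\right) + U = U + U^{2} + U^{3}$)
$\sqrt{-44990 + Y{\left(-38 \right)}} = \sqrt{-44990 - 38 \left(1 - 38 + \left(-38\right)^{2}\right)} = \sqrt{-44990 - 38 \left(1 - 38 + 1444\right)} = \sqrt{-44990 - 53466} = \sqrt{-98456} = 2 i \sqrt{24614}$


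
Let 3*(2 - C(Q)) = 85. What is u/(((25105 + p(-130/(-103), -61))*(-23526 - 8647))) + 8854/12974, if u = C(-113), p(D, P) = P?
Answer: 10701041580445/15680518050132 ≈ 0.68244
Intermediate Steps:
C(Q) = -79/3 (C(Q) = 2 - ⅓*85 = 2 - 85/3 = -79/3)
u = -79/3 ≈ -26.333
u/(((25105 + p(-130/(-103), -61))*(-23526 - 8647))) + 8854/12974 = -79*1/((-23526 - 8647)*(25105 - 61))/3 + 8854/12974 = -79/(3*(25044*(-32173))) + 8854*(1/12974) = -79/3/(-805740612) + 4427/6487 = -79/3*(-1/805740612) + 4427/6487 = 79/2417221836 + 4427/6487 = 10701041580445/15680518050132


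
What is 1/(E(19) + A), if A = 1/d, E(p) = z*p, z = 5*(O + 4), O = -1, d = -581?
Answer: 581/165584 ≈ 0.0035088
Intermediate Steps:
z = 15 (z = 5*(-1 + 4) = 5*3 = 15)
E(p) = 15*p
A = -1/581 (A = 1/(-581) = -1/581 ≈ -0.0017212)
1/(E(19) + A) = 1/(15*19 - 1/581) = 1/(285 - 1/581) = 1/(165584/581) = 581/165584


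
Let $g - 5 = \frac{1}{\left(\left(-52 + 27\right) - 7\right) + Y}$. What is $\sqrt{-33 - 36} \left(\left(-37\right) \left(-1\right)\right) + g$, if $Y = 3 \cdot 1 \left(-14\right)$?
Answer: $\frac{369}{74} + 37 i \sqrt{69} \approx 4.9865 + 307.35 i$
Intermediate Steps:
$Y = -42$ ($Y = 3 \left(-14\right) = -42$)
$g = \frac{369}{74}$ ($g = 5 + \frac{1}{\left(\left(-52 + 27\right) - 7\right) - 42} = 5 + \frac{1}{\left(-25 - 7\right) - 42} = 5 + \frac{1}{-32 - 42} = 5 + \frac{1}{-74} = 5 - \frac{1}{74} = \frac{369}{74} \approx 4.9865$)
$\sqrt{-33 - 36} \left(\left(-37\right) \left(-1\right)\right) + g = \sqrt{-33 - 36} \left(\left(-37\right) \left(-1\right)\right) + \frac{369}{74} = \sqrt{-69} \cdot 37 + \frac{369}{74} = i \sqrt{69} \cdot 37 + \frac{369}{74} = 37 i \sqrt{69} + \frac{369}{74} = \frac{369}{74} + 37 i \sqrt{69}$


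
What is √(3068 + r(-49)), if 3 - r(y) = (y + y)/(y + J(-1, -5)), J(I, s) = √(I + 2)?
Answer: √441930/12 ≈ 55.398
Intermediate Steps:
J(I, s) = √(2 + I)
r(y) = 3 - 2*y/(1 + y) (r(y) = 3 - (y + y)/(y + √(2 - 1)) = 3 - 2*y/(y + √1) = 3 - 2*y/(y + 1) = 3 - 2*y/(1 + y))
√(3068 + r(-49)) = √(3068 + (3 - 49)/(1 - 49)) = √(3068 - 46/(-48)) = √(3068 - 1/48*(-46)) = √(3068 + 23/24) = √(73655/24) = √441930/12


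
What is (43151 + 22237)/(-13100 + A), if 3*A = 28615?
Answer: -196164/10685 ≈ -18.359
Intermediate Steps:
A = 28615/3 (A = (⅓)*28615 = 28615/3 ≈ 9538.3)
(43151 + 22237)/(-13100 + A) = (43151 + 22237)/(-13100 + 28615/3) = 65388/(-10685/3) = 65388*(-3/10685) = -196164/10685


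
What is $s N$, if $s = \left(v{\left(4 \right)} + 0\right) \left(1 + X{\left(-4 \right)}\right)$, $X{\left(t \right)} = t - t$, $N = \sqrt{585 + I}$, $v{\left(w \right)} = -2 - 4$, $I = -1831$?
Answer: $- 6 i \sqrt{1246} \approx - 211.79 i$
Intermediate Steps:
$v{\left(w \right)} = -6$ ($v{\left(w \right)} = -2 - 4 = -6$)
$N = i \sqrt{1246}$ ($N = \sqrt{585 - 1831} = \sqrt{-1246} = i \sqrt{1246} \approx 35.299 i$)
$X{\left(t \right)} = 0$
$s = -6$ ($s = \left(-6 + 0\right) \left(1 + 0\right) = \left(-6\right) 1 = -6$)
$s N = - 6 i \sqrt{1246}$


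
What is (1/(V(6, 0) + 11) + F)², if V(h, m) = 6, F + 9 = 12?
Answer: 2704/289 ≈ 9.3564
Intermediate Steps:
F = 3 (F = -9 + 12 = 3)
(1/(V(6, 0) + 11) + F)² = (1/(6 + 11) + 3)² = (1/17 + 3)² = (52/17)² = 2704/289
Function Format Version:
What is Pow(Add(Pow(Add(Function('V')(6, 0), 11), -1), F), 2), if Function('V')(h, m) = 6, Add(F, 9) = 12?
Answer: Rational(2704, 289) ≈ 9.3564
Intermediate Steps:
F = 3 (F = Add(-9, 12) = 3)
Pow(Add(Pow(Add(Function('V')(6, 0), 11), -1), F), 2) = Pow(Add(Pow(Add(6, 11), -1), 3), 2) = Pow(Add(Pow(17, -1), 3), 2) = Pow(Add(Rational(1, 17), 3), 2) = Pow(Rational(52, 17), 2) = Rational(2704, 289)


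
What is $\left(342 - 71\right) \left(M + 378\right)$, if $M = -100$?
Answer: $75338$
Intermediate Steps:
$\left(342 - 71\right) \left(M + 378\right) = \left(342 - 71\right) \left(-100 + 378\right) = \left(342 + \left(-86 + 15\right)\right) 278 = \left(342 - 71\right) 278 = 271 \cdot 278 = 75338$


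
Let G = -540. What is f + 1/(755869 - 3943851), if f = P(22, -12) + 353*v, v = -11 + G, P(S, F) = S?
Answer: -620001927343/3187982 ≈ -1.9448e+5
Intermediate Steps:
v = -551 (v = -11 - 540 = -551)
f = -194481 (f = 22 + 353*(-551) = 22 - 194503 = -194481)
f + 1/(755869 - 3943851) = -194481 + 1/(755869 - 3943851) = -194481 + 1/(-3187982) = -194481 - 1/3187982 = -620001927343/3187982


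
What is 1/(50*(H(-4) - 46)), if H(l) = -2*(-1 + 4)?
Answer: -1/2600 ≈ -0.00038462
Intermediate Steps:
H(l) = -6 (H(l) = -2*3 = -6)
1/(50*(H(-4) - 46)) = 1/(50*(-6 - 46)) = 1/(50*(-52)) = 1/(-2600) = -1/2600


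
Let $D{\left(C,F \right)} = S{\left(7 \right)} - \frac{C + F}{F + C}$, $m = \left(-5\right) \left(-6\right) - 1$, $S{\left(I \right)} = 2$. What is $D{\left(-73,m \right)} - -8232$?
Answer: $8233$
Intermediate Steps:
$m = 29$ ($m = 30 - 1 = 29$)
$D{\left(C,F \right)} = 1$ ($D{\left(C,F \right)} = 2 - \frac{C + F}{F + C} = 2 - \frac{C + F}{C + F} = 2 - 1 = 1$)
$D{\left(-73,m \right)} - -8232 = 1 - -8232 = 1 + 8232 = 8233$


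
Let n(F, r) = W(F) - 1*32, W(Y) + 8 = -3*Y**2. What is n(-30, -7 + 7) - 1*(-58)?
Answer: -2682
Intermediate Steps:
W(Y) = -8 - 3*Y**2
n(F, r) = -40 - 3*F**2 (n(F, r) = (-8 - 3*F**2) - 1*32 = (-8 - 3*F**2) - 32 = -40 - 3*F**2)
n(-30, -7 + 7) - 1*(-58) = (-40 - 3*(-30)**2) - 1*(-58) = (-40 - 3*900) + 58 = (-40 - 2700) + 58 = -2740 + 58 = -2682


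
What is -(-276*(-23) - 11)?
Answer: -6337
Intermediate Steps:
-(-276*(-23) - 11) = -(-46*(-138) - 11) = -(6348 - 11) = -1*6337 = -6337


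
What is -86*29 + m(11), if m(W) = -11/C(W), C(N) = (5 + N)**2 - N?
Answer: -611041/245 ≈ -2494.0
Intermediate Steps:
m(W) = -11/((5 + W)**2 - W)
-86*29 + m(11) = -86*29 + 11/(11 - (5 + 11)**2) = -2494 + 11/(11 - 1*16**2) = -2494 + 11/(11 - 1*256) = -2494 + 11/(11 - 256) = -2494 + 11/(-245) = -2494 + 11*(-1/245) = -2494 - 11/245 = -611041/245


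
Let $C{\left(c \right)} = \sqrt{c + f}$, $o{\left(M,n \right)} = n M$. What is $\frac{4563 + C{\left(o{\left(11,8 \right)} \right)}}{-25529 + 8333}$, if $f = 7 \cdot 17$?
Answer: $- \frac{1521}{5732} - \frac{\sqrt{23}}{5732} \approx -0.26619$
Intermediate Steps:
$f = 119$
$o{\left(M,n \right)} = M n$
$C{\left(c \right)} = \sqrt{119 + c}$ ($C{\left(c \right)} = \sqrt{c + 119} = \sqrt{119 + c}$)
$\frac{4563 + C{\left(o{\left(11,8 \right)} \right)}}{-25529 + 8333} = \frac{4563 + \sqrt{119 + 11 \cdot 8}}{-25529 + 8333} = \frac{4563 + \sqrt{119 + 88}}{-17196} = \left(4563 + \sqrt{207}\right) \left(- \frac{1}{17196}\right) = \left(4563 + 3 \sqrt{23}\right) \left(- \frac{1}{17196}\right) = - \frac{1521}{5732} - \frac{\sqrt{23}}{5732}$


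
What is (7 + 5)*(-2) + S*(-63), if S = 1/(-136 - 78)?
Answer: -5073/214 ≈ -23.706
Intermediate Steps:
S = -1/214 (S = 1/(-214) = -1/214 ≈ -0.0046729)
(7 + 5)*(-2) + S*(-63) = (7 + 5)*(-2) - 1/214*(-63) = 12*(-2) + 63/214 = -24 + 63/214 = -5073/214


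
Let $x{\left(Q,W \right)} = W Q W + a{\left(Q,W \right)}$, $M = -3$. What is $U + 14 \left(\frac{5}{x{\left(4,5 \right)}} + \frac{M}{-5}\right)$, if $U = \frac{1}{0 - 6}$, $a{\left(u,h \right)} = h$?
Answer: $\frac{89}{10} \approx 8.9$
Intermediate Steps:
$U = - \frac{1}{6}$ ($U = \frac{1}{-6} = - \frac{1}{6} \approx -0.16667$)
$x{\left(Q,W \right)} = W + Q W^{2}$ ($x{\left(Q,W \right)} = W Q W + W = Q W W + W = Q W^{2} + W = W + Q W^{2}$)
$U + 14 \left(\frac{5}{x{\left(4,5 \right)}} + \frac{M}{-5}\right) = - \frac{1}{6} + 14 \left(\frac{5}{5 \left(1 + 4 \cdot 5\right)} - \frac{3}{-5}\right) = - \frac{1}{6} + 14 \left(\frac{5}{5 \left(1 + 20\right)} - - \frac{3}{5}\right) = - \frac{1}{6} + 14 \left(\frac{5}{5 \cdot 21} + \frac{3}{5}\right) = - \frac{1}{6} + 14 \left(\frac{5}{105} + \frac{3}{5}\right) = - \frac{1}{6} + 14 \left(5 \cdot \frac{1}{105} + \frac{3}{5}\right) = - \frac{1}{6} + 14 \left(\frac{1}{21} + \frac{3}{5}\right) = - \frac{1}{6} + 14 \cdot \frac{68}{105} = - \frac{1}{6} + \frac{136}{15} = \frac{89}{10}$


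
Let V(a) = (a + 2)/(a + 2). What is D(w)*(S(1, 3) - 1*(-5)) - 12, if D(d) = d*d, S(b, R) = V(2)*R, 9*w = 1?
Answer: -964/81 ≈ -11.901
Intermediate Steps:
V(a) = 1 (V(a) = (2 + a)/(2 + a) = 1)
w = 1/9 (w = (1/9)*1 = 1/9 ≈ 0.11111)
S(b, R) = R (S(b, R) = 1*R = R)
D(d) = d**2
D(w)*(S(1, 3) - 1*(-5)) - 12 = (1/9)**2*(3 - 1*(-5)) - 12 = (3 + 5)/81 - 12 = (1/81)*8 - 12 = 8/81 - 12 = -964/81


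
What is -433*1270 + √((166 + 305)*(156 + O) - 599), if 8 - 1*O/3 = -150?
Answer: -549910 + √296131 ≈ -5.4937e+5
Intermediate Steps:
O = 474 (O = 24 - 3*(-150) = 24 + 450 = 474)
-433*1270 + √((166 + 305)*(156 + O) - 599) = -433*1270 + √((166 + 305)*(156 + 474) - 599) = -549910 + √(471*630 - 599) = -549910 + √(296730 - 599) = -549910 + √296131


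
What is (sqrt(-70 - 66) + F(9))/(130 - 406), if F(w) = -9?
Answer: 3/92 - I*sqrt(34)/138 ≈ 0.032609 - 0.042253*I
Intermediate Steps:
(sqrt(-70 - 66) + F(9))/(130 - 406) = (sqrt(-70 - 66) - 9)/(130 - 406) = (sqrt(-136) - 9)/(-276) = (2*I*sqrt(34) - 9)*(-1/276) = (-9 + 2*I*sqrt(34))*(-1/276) = 3/92 - I*sqrt(34)/138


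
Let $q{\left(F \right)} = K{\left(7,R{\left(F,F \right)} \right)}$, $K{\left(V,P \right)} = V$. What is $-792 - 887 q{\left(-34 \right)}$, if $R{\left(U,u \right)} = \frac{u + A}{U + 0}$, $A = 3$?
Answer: $-7001$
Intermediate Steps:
$R{\left(U,u \right)} = \frac{3 + u}{U}$ ($R{\left(U,u \right)} = \frac{u + 3}{U + 0} = \frac{3 + u}{U}$)
$q{\left(F \right)} = 7$
$-792 - 887 q{\left(-34 \right)} = -792 - 6209 = -7001$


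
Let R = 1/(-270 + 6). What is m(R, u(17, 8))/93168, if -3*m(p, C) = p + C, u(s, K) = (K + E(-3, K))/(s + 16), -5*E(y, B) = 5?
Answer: -5/6708096 ≈ -7.4537e-7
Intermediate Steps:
E(y, B) = -1 (E(y, B) = -1/5*5 = -1)
R = -1/264 (R = 1/(-264) = -1/264 ≈ -0.0037879)
u(s, K) = (-1 + K)/(16 + s) (u(s, K) = (K - 1)/(s + 16) = (-1 + K)/(16 + s))
m(p, C) = -C/3 - p/3 (m(p, C) = -(p + C)/3 = -(C + p)/3 = -C/3 - p/3)
m(R, u(17, 8))/93168 = (-(-1 + 8)/(3*(16 + 17)) - 1/3*(-1/264))/93168 = (-7/(3*33) + 1/792)*(1/93168) = (-7/99 + 1/792)*(1/93168) = -5/72*1/93168 = -5/6708096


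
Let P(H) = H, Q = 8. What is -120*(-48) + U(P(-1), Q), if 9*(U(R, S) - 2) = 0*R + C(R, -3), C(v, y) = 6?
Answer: 17288/3 ≈ 5762.7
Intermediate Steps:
U(R, S) = 8/3 (U(R, S) = 2 + (0*R + 6)/9 = 2 + (0 + 6)/9 = 2 + (⅑)*6 = 2 + ⅔ = 8/3)
-120*(-48) + U(P(-1), Q) = -120*(-48) + 8/3 = 5760 + 8/3 = 17288/3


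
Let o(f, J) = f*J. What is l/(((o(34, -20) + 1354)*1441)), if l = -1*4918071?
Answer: -4918071/971234 ≈ -5.0637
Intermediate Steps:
l = -4918071
o(f, J) = J*f
l/(((o(34, -20) + 1354)*1441)) = -4918071*1/(1441*(-20*34 + 1354)) = -4918071*1/(1441*(-680 + 1354)) = -4918071/(674*1441) = -4918071/971234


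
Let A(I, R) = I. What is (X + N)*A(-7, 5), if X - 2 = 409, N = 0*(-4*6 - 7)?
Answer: -2877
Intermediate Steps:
N = 0 (N = 0*(-24 - 7) = 0*(-31) = 0)
X = 411 (X = 2 + 409 = 411)
(X + N)*A(-7, 5) = (411 + 0)*(-7) = 411*(-7) = -2877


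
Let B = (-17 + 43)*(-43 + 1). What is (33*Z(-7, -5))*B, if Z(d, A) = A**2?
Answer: -900900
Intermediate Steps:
B = -1092 (B = 26*(-42) = -1092)
(33*Z(-7, -5))*B = (33*(-5)**2)*(-1092) = (33*25)*(-1092) = 825*(-1092) = -900900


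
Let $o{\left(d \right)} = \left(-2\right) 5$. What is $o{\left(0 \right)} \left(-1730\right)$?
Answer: $17300$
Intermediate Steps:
$o{\left(d \right)} = -10$
$o{\left(0 \right)} \left(-1730\right) = \left(-10\right) \left(-1730\right) = 17300$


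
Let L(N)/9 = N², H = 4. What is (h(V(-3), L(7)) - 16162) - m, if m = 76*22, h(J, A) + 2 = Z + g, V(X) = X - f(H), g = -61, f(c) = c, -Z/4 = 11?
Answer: -17941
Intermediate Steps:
Z = -44 (Z = -4*11 = -44)
V(X) = -4 + X (V(X) = X - 1*4 = X - 4 = -4 + X)
L(N) = 9*N²
h(J, A) = -107 (h(J, A) = -2 + (-44 - 61) = -2 - 105 = -107)
m = 1672
(h(V(-3), L(7)) - 16162) - m = (-107 - 16162) - 1*1672 = -16269 - 1672 = -17941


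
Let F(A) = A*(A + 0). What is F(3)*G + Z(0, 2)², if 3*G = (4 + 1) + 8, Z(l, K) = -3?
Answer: 48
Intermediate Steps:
F(A) = A² (F(A) = A*A = A²)
G = 13/3 (G = ((4 + 1) + 8)/3 = (5 + 8)/3 = (⅓)*13 = 13/3 ≈ 4.3333)
F(3)*G + Z(0, 2)² = 3²*(13/3) + (-3)² = 9*(13/3) + 9 = 39 + 9 = 48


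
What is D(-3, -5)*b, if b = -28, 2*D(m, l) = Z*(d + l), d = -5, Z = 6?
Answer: 840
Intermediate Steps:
D(m, l) = -15 + 3*l (D(m, l) = (6*(-5 + l))/2 = (-30 + 6*l)/2 = -15 + 3*l)
D(-3, -5)*b = (-15 + 3*(-5))*(-28) = (-15 - 15)*(-28) = -30*(-28) = 840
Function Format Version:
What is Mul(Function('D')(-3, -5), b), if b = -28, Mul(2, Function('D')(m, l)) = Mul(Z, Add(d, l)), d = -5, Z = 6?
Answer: 840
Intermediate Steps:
Function('D')(m, l) = Add(-15, Mul(3, l)) (Function('D')(m, l) = Mul(Rational(1, 2), Mul(6, Add(-5, l))) = Mul(Rational(1, 2), Add(-30, Mul(6, l))) = Add(-15, Mul(3, l)))
Mul(Function('D')(-3, -5), b) = Mul(Add(-15, Mul(3, -5)), -28) = Mul(Add(-15, -15), -28) = Mul(-30, -28) = 840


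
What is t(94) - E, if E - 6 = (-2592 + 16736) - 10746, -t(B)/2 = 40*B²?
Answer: -710284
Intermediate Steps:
t(B) = -80*B²
E = 3404 (E = 6 + ((-2592 + 16736) - 10746) = 6 + (14144 - 10746) = 6 + 3398 = 3404)
t(94) - E = -80*94² - 1*3404 = -80*8836 - 3404 = -706880 - 3404 = -710284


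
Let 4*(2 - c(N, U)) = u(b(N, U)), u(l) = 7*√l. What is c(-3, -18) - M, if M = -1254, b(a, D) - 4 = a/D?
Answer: 1256 - 35*√6/24 ≈ 1252.4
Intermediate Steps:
b(a, D) = 4 + a/D
c(N, U) = 2 - 7*√(4 + N/U)/4
c(-3, -18) - M = (2 - 7*√(4 - 3/(-18))/4) - 1*(-1254) = (2 - 7*√(4 - 3*(-1/18))/4) + 1254 = (2 - 7*√(4 + ⅙)/4) + 1254 = (2 - 35*√6/24) + 1254 = 1256 - 35*√6/24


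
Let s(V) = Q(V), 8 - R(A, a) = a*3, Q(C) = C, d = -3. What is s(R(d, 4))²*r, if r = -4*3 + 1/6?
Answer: -568/3 ≈ -189.33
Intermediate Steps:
R(A, a) = 8 - 3*a (R(A, a) = 8 - a*3 = 8 - 3*a)
s(V) = V
r = -71/6 (r = -12 + ⅙ = -71/6 ≈ -11.833)
s(R(d, 4))²*r = (8 - 3*4)²*(-71/6) = (8 - 12)²*(-71/6) = (-4)²*(-71/6) = 16*(-71/6) = -568/3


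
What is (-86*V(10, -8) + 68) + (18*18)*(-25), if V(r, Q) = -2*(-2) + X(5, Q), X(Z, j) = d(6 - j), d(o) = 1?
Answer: -8462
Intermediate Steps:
X(Z, j) = 1
V(r, Q) = 5 (V(r, Q) = -2*(-2) + 1 = 4 + 1 = 5)
(-86*V(10, -8) + 68) + (18*18)*(-25) = (-86*5 + 68) + (18*18)*(-25) = (-430 + 68) + 324*(-25) = -362 - 8100 = -8462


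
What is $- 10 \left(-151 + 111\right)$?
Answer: $400$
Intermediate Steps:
$- 10 \left(-151 + 111\right) = \left(-10\right) \left(-40\right) = 400$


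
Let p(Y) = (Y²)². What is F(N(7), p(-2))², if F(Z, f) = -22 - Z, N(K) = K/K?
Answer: 529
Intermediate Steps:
N(K) = 1
p(Y) = Y⁴
F(N(7), p(-2))² = (-22 - 1*1)² = (-22 - 1)² = (-23)² = 529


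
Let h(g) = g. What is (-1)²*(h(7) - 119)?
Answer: -112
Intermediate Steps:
(-1)²*(h(7) - 119) = (-1)²*(7 - 119) = 1*(-112) = -112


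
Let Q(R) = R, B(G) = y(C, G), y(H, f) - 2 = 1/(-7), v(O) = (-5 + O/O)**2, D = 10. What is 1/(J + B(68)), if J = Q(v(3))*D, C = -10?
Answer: 7/1133 ≈ 0.0061783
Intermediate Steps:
v(O) = 16 (v(O) = (-5 + 1)**2 = (-4)**2 = 16)
y(H, f) = 13/7 (y(H, f) = 2 + 1/(-7) = 2 - 1/7 = 13/7)
B(G) = 13/7
J = 160 (J = 16*10 = 160)
1/(J + B(68)) = 1/(160 + 13/7) = 1/(1133/7) = 7/1133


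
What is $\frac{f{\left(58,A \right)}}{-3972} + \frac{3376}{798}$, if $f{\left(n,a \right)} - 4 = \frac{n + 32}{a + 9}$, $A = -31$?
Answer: $\frac{24584165}{5811036} \approx 4.2306$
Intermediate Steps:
$f{\left(n,a \right)} = 4 + \frac{32 + n}{9 + a}$ ($f{\left(n,a \right)} = 4 + \frac{n + 32}{a + 9} = 4 + \frac{32 + n}{9 + a}$)
$\frac{f{\left(58,A \right)}}{-3972} + \frac{3376}{798} = \frac{\frac{1}{9 - 31} \left(68 + 58 + 4 \left(-31\right)\right)}{-3972} + \frac{3376}{798} = \frac{68 + 58 - 124}{-22} \left(- \frac{1}{3972}\right) + 3376 \cdot \frac{1}{798} = \left(- \frac{1}{22}\right) 2 \left(- \frac{1}{3972}\right) + \frac{1688}{399} = \left(- \frac{1}{11}\right) \left(- \frac{1}{3972}\right) + \frac{1688}{399} = \frac{1}{43692} + \frac{1688}{399} = \frac{24584165}{5811036}$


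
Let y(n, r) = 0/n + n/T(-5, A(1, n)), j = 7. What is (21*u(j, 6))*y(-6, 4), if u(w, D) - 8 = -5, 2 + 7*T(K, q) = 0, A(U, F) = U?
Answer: 1323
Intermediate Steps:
T(K, q) = -2/7 (T(K, q) = -2/7 + (⅐)*0 = -2/7 + 0 = -2/7)
u(w, D) = 3 (u(w, D) = 8 - 5 = 3)
y(n, r) = -7*n/2 (y(n, r) = 0/n + n/(-2/7) = 0 + n*(-7/2) = 0 - 7*n/2 = -7*n/2)
(21*u(j, 6))*y(-6, 4) = (21*3)*(-7/2*(-6)) = 63*21 = 1323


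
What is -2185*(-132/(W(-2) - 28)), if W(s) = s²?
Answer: -24035/2 ≈ -12018.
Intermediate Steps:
-2185*(-132/(W(-2) - 28)) = -2185*(-132/((-2)² - 28)) = -2185*(-132/(4 - 28)) = -2185/((-24*(-1/132))) = -2185/2/11 = -2185*11/2 = -24035/2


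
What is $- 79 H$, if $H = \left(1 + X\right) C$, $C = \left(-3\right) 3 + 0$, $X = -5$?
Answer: $-2844$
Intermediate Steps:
$C = -9$ ($C = -9 + 0 = -9$)
$H = 36$ ($H = \left(1 - 5\right) \left(-9\right) = \left(-4\right) \left(-9\right) = 36$)
$- 79 H = \left(-79\right) 36 = -2844$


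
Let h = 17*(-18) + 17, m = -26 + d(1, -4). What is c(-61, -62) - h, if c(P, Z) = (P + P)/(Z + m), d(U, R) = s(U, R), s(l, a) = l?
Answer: 25265/87 ≈ 290.40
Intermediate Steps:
d(U, R) = U
m = -25 (m = -26 + 1 = -25)
c(P, Z) = 2*P/(-25 + Z) (c(P, Z) = (P + P)/(Z - 25) = (2*P)/(-25 + Z) = 2*P/(-25 + Z))
h = -289 (h = -306 + 17 = -289)
c(-61, -62) - h = 2*(-61)/(-25 - 62) - 1*(-289) = 2*(-61)/(-87) + 289 = 2*(-61)*(-1/87) + 289 = 122/87 + 289 = 25265/87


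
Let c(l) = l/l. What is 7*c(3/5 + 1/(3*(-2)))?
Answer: 7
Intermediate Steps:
c(l) = 1
7*c(3/5 + 1/(3*(-2))) = 7*1 = 7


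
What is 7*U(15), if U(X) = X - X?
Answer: 0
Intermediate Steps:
U(X) = 0
7*U(15) = 7*0 = 0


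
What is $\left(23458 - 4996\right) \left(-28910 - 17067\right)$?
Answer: $-848827374$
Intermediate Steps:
$\left(23458 - 4996\right) \left(-28910 - 17067\right) = 18462 \left(-28910 - 17067\right) = 18462 \left(-45977\right) = -848827374$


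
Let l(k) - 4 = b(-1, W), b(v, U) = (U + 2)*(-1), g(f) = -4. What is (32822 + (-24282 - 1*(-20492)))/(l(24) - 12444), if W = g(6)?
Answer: -14516/6219 ≈ -2.3341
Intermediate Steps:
W = -4
b(v, U) = -2 - U (b(v, U) = (2 + U)*(-1) = -2 - U)
l(k) = 6 (l(k) = 4 + (-2 - 1*(-4)) = 4 + (-2 + 4) = 4 + 2 = 6)
(32822 + (-24282 - 1*(-20492)))/(l(24) - 12444) = (32822 + (-24282 - 1*(-20492)))/(6 - 12444) = (32822 + (-24282 + 20492))/(-12438) = (32822 - 3790)*(-1/12438) = 29032*(-1/12438) = -14516/6219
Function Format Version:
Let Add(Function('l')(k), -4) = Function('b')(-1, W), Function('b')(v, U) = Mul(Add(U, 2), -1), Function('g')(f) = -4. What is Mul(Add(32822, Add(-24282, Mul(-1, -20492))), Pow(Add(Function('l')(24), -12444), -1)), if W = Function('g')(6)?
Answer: Rational(-14516, 6219) ≈ -2.3341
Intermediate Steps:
W = -4
Function('b')(v, U) = Add(-2, Mul(-1, U)) (Function('b')(v, U) = Mul(Add(2, U), -1) = Add(-2, Mul(-1, U)))
Function('l')(k) = 6 (Function('l')(k) = Add(4, Add(-2, Mul(-1, -4))) = Add(4, Add(-2, 4)) = Add(4, 2) = 6)
Mul(Add(32822, Add(-24282, Mul(-1, -20492))), Pow(Add(Function('l')(24), -12444), -1)) = Mul(Add(32822, Add(-24282, Mul(-1, -20492))), Pow(Add(6, -12444), -1)) = Mul(Add(32822, Add(-24282, 20492)), Pow(-12438, -1)) = Mul(Add(32822, -3790), Rational(-1, 12438)) = Mul(29032, Rational(-1, 12438)) = Rational(-14516, 6219)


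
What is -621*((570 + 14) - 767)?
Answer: 113643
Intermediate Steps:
-621*((570 + 14) - 767) = -621*(584 - 767) = -621*(-183) = 113643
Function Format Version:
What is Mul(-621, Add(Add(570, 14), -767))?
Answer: 113643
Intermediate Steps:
Mul(-621, Add(Add(570, 14), -767)) = Mul(-621, Add(584, -767)) = Mul(-621, -183) = 113643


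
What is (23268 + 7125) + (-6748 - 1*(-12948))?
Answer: 36593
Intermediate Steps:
(23268 + 7125) + (-6748 - 1*(-12948)) = 30393 + (-6748 + 12948) = 30393 + 6200 = 36593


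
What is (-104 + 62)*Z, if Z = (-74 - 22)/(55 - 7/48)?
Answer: 193536/2633 ≈ 73.504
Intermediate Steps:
Z = -4608/2633 (Z = -96/(55 - 7*1/48) = -96/(55 - 7/48) = -96/2633/48 = -96*48/2633 = -4608/2633 ≈ -1.7501)
(-104 + 62)*Z = (-104 + 62)*(-4608/2633) = -42*(-4608/2633) = 193536/2633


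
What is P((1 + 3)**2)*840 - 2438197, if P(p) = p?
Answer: -2424757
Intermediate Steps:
P((1 + 3)**2)*840 - 2438197 = (1 + 3)**2*840 - 2438197 = 4**2*840 - 2438197 = 16*840 - 2438197 = 13440 - 2438197 = -2424757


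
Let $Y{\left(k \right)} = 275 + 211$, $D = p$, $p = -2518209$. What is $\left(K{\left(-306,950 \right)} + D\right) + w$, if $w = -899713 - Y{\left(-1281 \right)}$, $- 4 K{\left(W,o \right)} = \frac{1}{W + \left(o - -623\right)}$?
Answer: $- \frac{17324491745}{5068} \approx -3.4184 \cdot 10^{6}$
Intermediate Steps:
$D = -2518209$
$K{\left(W,o \right)} = - \frac{1}{4 \left(623 + W + o\right)}$ ($K{\left(W,o \right)} = - \frac{1}{4 \left(W + \left(o - -623\right)\right)} = - \frac{1}{4 \left(W + \left(o + 623\right)\right)} = - \frac{1}{4 \left(W + \left(623 + o\right)\right)} = - \frac{1}{4 \left(623 + W + o\right)}$)
$Y{\left(k \right)} = 486$
$w = -900199$ ($w = -899713 - 486 = -900199$)
$\left(K{\left(-306,950 \right)} + D\right) + w = \left(- \frac{1}{2492 + 4 \left(-306\right) + 4 \cdot 950} - 2518209\right) - 900199 = \left(- \frac{1}{2492 - 1224 + 3800} - 2518209\right) - 900199 = \left(- \frac{1}{5068} - 2518209\right) - 900199 = - \frac{12762283213}{5068} - 900199 = - \frac{17324491745}{5068}$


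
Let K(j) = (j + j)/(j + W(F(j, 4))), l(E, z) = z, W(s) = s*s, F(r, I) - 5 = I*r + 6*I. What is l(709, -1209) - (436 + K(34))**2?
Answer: -142151386014993/743053081 ≈ -1.9131e+5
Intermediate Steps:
F(r, I) = 5 + 6*I + I*r (F(r, I) = 5 + (I*r + 6*I) = 5 + (6*I + I*r) = 5 + 6*I + I*r)
W(s) = s**2
K(j) = 2*j/(j + (29 + 4*j)**2) (K(j) = (j + j)/(j + (5 + 6*4 + 4*j)**2) = (2*j)/(j + (5 + 24 + 4*j)**2) = (2*j)/(j + (29 + 4*j)**2) = 2*j/(j + (29 + 4*j)**2))
l(709, -1209) - (436 + K(34))**2 = -1209 - (436 + 2*34/(34 + (29 + 4*34)**2))**2 = -1209 - (436 + 2*34/(34 + (29 + 136)**2))**2 = -1209 - (436 + 2*34/(34 + 165**2))**2 = -1209 - (436 + 2*34/(34 + 27225))**2 = -1209 - (436 + 2*34/27259)**2 = -1209 - (436 + 2*34*(1/27259))**2 = -1209 - (436 + 68/27259)**2 = -1209 - (11884992/27259)**2 = -1209 - 1*141253034840064/743053081 = -1209 - 141253034840064/743053081 = -142151386014993/743053081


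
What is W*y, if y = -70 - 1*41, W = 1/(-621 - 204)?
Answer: 37/275 ≈ 0.13455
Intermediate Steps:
W = -1/825 (W = 1/(-825) = -1/825 ≈ -0.0012121)
y = -111 (y = -70 - 41 = -111)
W*y = -1/825*(-111) = 37/275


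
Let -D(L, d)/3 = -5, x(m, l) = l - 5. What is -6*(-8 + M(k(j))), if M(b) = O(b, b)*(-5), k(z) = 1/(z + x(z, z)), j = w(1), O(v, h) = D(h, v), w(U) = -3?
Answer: 498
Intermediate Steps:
x(m, l) = -5 + l
D(L, d) = 15 (D(L, d) = -3*(-5) = 15)
O(v, h) = 15
j = -3
k(z) = 1/(-5 + 2*z) (k(z) = 1/(z + (-5 + z)) = 1/(-5 + 2*z))
M(b) = -75 (M(b) = 15*(-5) = -75)
-6*(-8 + M(k(j))) = -6*(-8 - 75) = -6*(-83) = 498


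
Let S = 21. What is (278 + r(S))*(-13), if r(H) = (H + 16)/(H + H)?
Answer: -152269/42 ≈ -3625.5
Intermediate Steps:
r(H) = (16 + H)/(2*H) (r(H) = (16 + H)/((2*H)) = (16 + H)*(1/(2*H)) = (16 + H)/(2*H))
(278 + r(S))*(-13) = (278 + (½)*(16 + 21)/21)*(-13) = (278 + (½)*(1/21)*37)*(-13) = (278 + 37/42)*(-13) = (11713/42)*(-13) = -152269/42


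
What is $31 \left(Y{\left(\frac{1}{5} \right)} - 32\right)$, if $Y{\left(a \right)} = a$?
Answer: $- \frac{4929}{5} \approx -985.8$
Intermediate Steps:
$31 \left(Y{\left(\frac{1}{5} \right)} - 32\right) = 31 \left(\frac{1}{5} - 32\right) = 31 \left(- \frac{159}{5}\right) = - \frac{4929}{5}$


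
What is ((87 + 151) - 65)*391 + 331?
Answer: 67974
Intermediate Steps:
((87 + 151) - 65)*391 + 331 = (238 - 65)*391 + 331 = 173*391 + 331 = 67643 + 331 = 67974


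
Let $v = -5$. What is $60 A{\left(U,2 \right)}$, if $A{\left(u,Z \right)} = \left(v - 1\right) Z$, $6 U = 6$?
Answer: $-720$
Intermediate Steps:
$U = 1$ ($U = \frac{1}{6} \cdot 6 = 1$)
$A{\left(u,Z \right)} = - 6 Z$ ($A{\left(u,Z \right)} = \left(-5 - 1\right) Z = - 6 Z$)
$60 A{\left(U,2 \right)} = 60 \left(\left(-6\right) 2\right) = 60 \left(-12\right) = -720$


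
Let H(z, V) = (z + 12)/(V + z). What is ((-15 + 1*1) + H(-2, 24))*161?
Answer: -23989/11 ≈ -2180.8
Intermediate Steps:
H(z, V) = (12 + z)/(V + z)
((-15 + 1*1) + H(-2, 24))*161 = ((-15 + 1*1) + (12 - 2)/(24 - 2))*161 = ((-15 + 1) + 10/22)*161 = (-14 + (1/22)*10)*161 = (-14 + 5/11)*161 = -149/11*161 = -23989/11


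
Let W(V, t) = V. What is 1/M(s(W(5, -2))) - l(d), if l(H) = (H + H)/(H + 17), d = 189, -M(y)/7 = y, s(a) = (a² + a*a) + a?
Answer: -72868/39655 ≈ -1.8375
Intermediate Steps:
s(a) = a + 2*a² (s(a) = (a² + a²) + a = 2*a² + a = a + 2*a²)
M(y) = -7*y
l(H) = 2*H/(17 + H) (l(H) = (2*H)/(17 + H) = 2*H/(17 + H))
1/M(s(W(5, -2))) - l(d) = 1/(-35*(1 + 2*5)) - 2*189/(17 + 189) = 1/(-35*(1 + 10)) - 2*189/206 = 1/(-35*11) - 2*189/206 = 1/(-7*55) - 1*189/103 = 1/(-385) - 189/103 = -1/385 - 189/103 = -72868/39655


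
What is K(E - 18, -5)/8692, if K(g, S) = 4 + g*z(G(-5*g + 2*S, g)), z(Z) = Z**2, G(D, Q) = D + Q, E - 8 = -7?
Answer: -14296/2173 ≈ -6.5789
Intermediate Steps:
E = 1 (E = 8 - 7 = 1)
K(g, S) = 4 + g*(-4*g + 2*S)**2 (K(g, S) = 4 + g*((-5*g + 2*S) + g)**2 = 4 + g*(-4*g + 2*S)**2)
K(E - 18, -5)/8692 = (4 + 4*(1 - 18)*(-5 - 2*(1 - 18))**2)/8692 = (4 + 4*(-17)*(-5 - 2*(-17))**2)*(1/8692) = (4 + 4*(-17)*(-5 + 34)**2)*(1/8692) = (4 + 4*(-17)*29**2)*(1/8692) = (4 + 4*(-17)*841)*(1/8692) = (4 - 57188)*(1/8692) = -57184*1/8692 = -14296/2173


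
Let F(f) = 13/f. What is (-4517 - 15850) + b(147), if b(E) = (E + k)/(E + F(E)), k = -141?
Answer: -220187196/10811 ≈ -20367.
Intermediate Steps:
b(E) = (-141 + E)/(E + 13/E) (b(E) = (E - 141)/(E + 13/E) = (-141 + E)/(E + 13/E))
(-4517 - 15850) + b(147) = (-4517 - 15850) + 147*(-141 + 147)/(13 + 147**2) = -20367 + 147*6/(13 + 21609) = -20367 + 147*6/21622 = -20367 + 147*(1/21622)*6 = -20367 + 441/10811 = -220187196/10811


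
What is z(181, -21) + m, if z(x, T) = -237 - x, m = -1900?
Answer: -2318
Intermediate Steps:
z(181, -21) + m = (-237 - 1*181) - 1900 = (-237 - 181) - 1900 = -418 - 1900 = -2318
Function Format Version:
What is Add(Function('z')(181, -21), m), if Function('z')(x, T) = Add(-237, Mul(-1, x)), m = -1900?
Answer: -2318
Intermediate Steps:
Add(Function('z')(181, -21), m) = Add(Add(-237, Mul(-1, 181)), -1900) = Add(Add(-237, -181), -1900) = Add(-418, -1900) = -2318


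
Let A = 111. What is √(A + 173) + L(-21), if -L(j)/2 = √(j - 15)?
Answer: -12*I + 2*√71 ≈ 16.852 - 12.0*I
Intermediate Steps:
L(j) = -2*√(-15 + j) (L(j) = -2*√(j - 15) = -2*√(-15 + j))
√(A + 173) + L(-21) = √(111 + 173) - 2*√(-15 - 21) = √284 - 12*I = 2*√71 - 12*I = -12*I + 2*√71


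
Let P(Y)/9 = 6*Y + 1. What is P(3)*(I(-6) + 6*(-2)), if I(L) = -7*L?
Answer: 5130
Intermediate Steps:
P(Y) = 9 + 54*Y (P(Y) = 9*(6*Y + 1) = 9*(1 + 6*Y) = 9 + 54*Y)
P(3)*(I(-6) + 6*(-2)) = (9 + 54*3)*(-7*(-6) + 6*(-2)) = (9 + 162)*(42 - 12) = 171*30 = 5130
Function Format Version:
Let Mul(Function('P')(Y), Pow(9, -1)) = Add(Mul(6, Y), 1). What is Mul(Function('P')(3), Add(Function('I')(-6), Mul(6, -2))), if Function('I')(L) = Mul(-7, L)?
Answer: 5130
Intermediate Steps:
Function('P')(Y) = Add(9, Mul(54, Y)) (Function('P')(Y) = Mul(9, Add(Mul(6, Y), 1)) = Mul(9, Add(1, Mul(6, Y))) = Add(9, Mul(54, Y)))
Mul(Function('P')(3), Add(Function('I')(-6), Mul(6, -2))) = Mul(Add(9, Mul(54, 3)), Add(Mul(-7, -6), Mul(6, -2))) = Mul(Add(9, 162), Add(42, -12)) = Mul(171, 30) = 5130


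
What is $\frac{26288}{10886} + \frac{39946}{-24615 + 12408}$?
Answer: $- \frac{56977270}{66442701} \approx -0.85754$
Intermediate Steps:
$\frac{26288}{10886} + \frac{39946}{-24615 + 12408} = 26288 \cdot \frac{1}{10886} + \frac{39946}{-12207} = \frac{13144}{5443} + 39946 \left(- \frac{1}{12207}\right) = \frac{13144}{5443} - \frac{39946}{12207} = - \frac{56977270}{66442701}$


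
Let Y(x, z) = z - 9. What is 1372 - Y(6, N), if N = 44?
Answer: 1337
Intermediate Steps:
Y(x, z) = -9 + z
1372 - Y(6, N) = 1372 - (-9 + 44) = 1372 - 1*35 = 1372 - 35 = 1337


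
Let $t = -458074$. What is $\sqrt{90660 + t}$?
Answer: $i \sqrt{367414} \approx 606.15 i$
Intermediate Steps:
$\sqrt{90660 + t} = \sqrt{90660 - 458074} = \sqrt{-367414} = i \sqrt{367414}$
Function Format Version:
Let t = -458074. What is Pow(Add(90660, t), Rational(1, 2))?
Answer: Mul(I, Pow(367414, Rational(1, 2))) ≈ Mul(606.15, I)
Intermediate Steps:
Pow(Add(90660, t), Rational(1, 2)) = Pow(Add(90660, -458074), Rational(1, 2)) = Pow(-367414, Rational(1, 2)) = Mul(I, Pow(367414, Rational(1, 2)))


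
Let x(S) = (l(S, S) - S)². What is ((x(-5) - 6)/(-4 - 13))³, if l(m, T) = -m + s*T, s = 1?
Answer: -6859/4913 ≈ -1.3961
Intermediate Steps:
l(m, T) = T - m (l(m, T) = -m + 1*T = -m + T = T - m)
x(S) = S² (x(S) = ((S - S) - S)² = (0 - S)² = (-S)² = S²)
((x(-5) - 6)/(-4 - 13))³ = (((-5)² - 6)/(-4 - 13))³ = ((25 - 6)/(-17))³ = (19*(-1/17))³ = (-19/17)³ = -6859/4913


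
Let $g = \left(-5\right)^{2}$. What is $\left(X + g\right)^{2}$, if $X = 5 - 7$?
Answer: $529$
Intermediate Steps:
$g = 25$
$X = -2$ ($X = 5 - 7 = -2$)
$\left(X + g\right)^{2} = \left(-2 + 25\right)^{2} = 23^{2} = 529$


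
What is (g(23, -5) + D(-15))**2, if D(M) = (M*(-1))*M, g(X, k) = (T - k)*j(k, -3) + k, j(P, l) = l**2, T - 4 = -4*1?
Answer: 34225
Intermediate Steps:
T = 0 (T = 4 - 4*1 = 4 - 4 = 0)
g(X, k) = -8*k (g(X, k) = (0 - k)*(-3)**2 + k = -k*9 + k = -9*k + k = -8*k)
D(M) = -M**2 (D(M) = (-M)*M = -M**2)
(g(23, -5) + D(-15))**2 = (-8*(-5) - 1*(-15)**2)**2 = (40 - 1*225)**2 = (40 - 225)**2 = (-185)**2 = 34225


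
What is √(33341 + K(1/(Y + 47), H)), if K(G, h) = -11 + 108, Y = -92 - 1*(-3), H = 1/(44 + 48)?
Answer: √33438 ≈ 182.86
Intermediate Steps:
H = 1/92 ≈ 0.010870
Y = -89 (Y = -92 + 3 = -89)
K(G, h) = 97
√(33341 + K(1/(Y + 47), H)) = √(33341 + 97) = √33438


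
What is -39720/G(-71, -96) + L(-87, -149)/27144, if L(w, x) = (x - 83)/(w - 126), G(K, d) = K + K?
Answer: 6970861/24921 ≈ 279.72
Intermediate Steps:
G(K, d) = 2*K
L(w, x) = (-83 + x)/(-126 + w)
-39720/G(-71, -96) + L(-87, -149)/27144 = -39720/(2*(-71)) + ((-83 - 149)/(-126 - 87))/27144 = -39720/(-142) + (-232/(-213))*(1/27144) = -39720*(-1/142) - 1/213*(-232)*(1/27144) = 19860/71 + (232/213)*(1/27144) = 19860/71 + 1/24921 = 6970861/24921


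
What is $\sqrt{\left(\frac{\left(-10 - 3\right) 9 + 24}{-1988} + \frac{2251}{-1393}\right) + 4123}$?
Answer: $\frac{\sqrt{161260105113597}}{197806} \approx 64.198$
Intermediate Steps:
$\sqrt{\left(\frac{\left(-10 - 3\right) 9 + 24}{-1988} + \frac{2251}{-1393}\right) + 4123} = \sqrt{\left(\left(\left(-13\right) 9 + 24\right) \left(- \frac{1}{1988}\right) + 2251 \left(- \frac{1}{1393}\right)\right) + 4123} = \sqrt{\left(\left(-117 + 24\right) \left(- \frac{1}{1988}\right) - \frac{2251}{1393}\right) + 4123} = \sqrt{\left(\left(-93\right) \left(- \frac{1}{1988}\right) - \frac{2251}{1393}\right) + 4123} = \sqrt{\left(\frac{93}{1988} - \frac{2251}{1393}\right) + 4123} = \sqrt{- \frac{620777}{395612} + 4123} = \sqrt{\frac{1630487499}{395612}} = \frac{\sqrt{161260105113597}}{197806}$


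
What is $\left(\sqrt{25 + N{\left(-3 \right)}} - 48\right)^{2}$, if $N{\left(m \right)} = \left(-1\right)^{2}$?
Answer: $\left(48 - \sqrt{26}\right)^{2} \approx 1840.5$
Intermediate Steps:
$N{\left(m \right)} = 1$
$\left(\sqrt{25 + N{\left(-3 \right)}} - 48\right)^{2} = \left(\sqrt{25 + 1} - 48\right)^{2} = \left(\sqrt{26} - 48\right)^{2} = \left(-48 + \sqrt{26}\right)^{2}$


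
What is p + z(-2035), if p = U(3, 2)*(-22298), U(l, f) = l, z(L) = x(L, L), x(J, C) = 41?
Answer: -66853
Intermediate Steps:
z(L) = 41
p = -66894 (p = 3*(-22298) = -66894)
p + z(-2035) = -66894 + 41 = -66853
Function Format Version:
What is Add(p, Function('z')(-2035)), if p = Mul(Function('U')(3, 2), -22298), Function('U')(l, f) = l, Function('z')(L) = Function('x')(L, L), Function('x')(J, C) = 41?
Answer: -66853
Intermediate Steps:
Function('z')(L) = 41
p = -66894 (p = Mul(3, -22298) = -66894)
Add(p, Function('z')(-2035)) = Add(-66894, 41) = -66853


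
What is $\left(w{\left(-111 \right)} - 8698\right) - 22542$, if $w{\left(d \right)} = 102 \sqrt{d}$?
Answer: $-31240 + 102 i \sqrt{111} \approx -31240.0 + 1074.6 i$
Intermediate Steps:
$\left(w{\left(-111 \right)} - 8698\right) - 22542 = \left(102 \sqrt{-111} - 8698\right) - 22542 = \left(102 i \sqrt{111} - 8698\right) - 22542 = \left(-8698 + 102 i \sqrt{111}\right) - 22542 = -31240 + 102 i \sqrt{111}$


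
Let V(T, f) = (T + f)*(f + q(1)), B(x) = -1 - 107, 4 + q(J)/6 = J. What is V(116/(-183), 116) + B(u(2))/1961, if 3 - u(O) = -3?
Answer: 4057242172/358863 ≈ 11306.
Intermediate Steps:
q(J) = -24 + 6*J
u(O) = 6 (u(O) = 3 - 1*(-3) = 3 + 3 = 6)
B(x) = -108
V(T, f) = (-18 + f)*(T + f) (V(T, f) = (T + f)*(f + (-24 + 6*1)) = (T + f)*(f + (-24 + 6)) = (T + f)*(f - 18) = (T + f)*(-18 + f) = (-18 + f)*(T + f))
V(116/(-183), 116) + B(u(2))/1961 = (116² - 2088/(-183) - 18*116 + (116/(-183))*116) - 108/1961 = (13456 - 2088*(-1)/183 - 2088 + (116*(-1/183))*116) - 108*1/1961 = (13456 - 18*(-116/183) - 2088 - 116/183*116) - 108/1961 = (13456 + 696/61 - 2088 - 13456/183) - 108/1961 = 2068976/183 - 108/1961 = 4057242172/358863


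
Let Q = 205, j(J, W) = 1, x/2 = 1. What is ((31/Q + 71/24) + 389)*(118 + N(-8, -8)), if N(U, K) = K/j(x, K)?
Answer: 21220969/492 ≈ 43132.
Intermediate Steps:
x = 2 (x = 2*1 = 2)
N(U, K) = K (N(U, K) = K/1 = K*1 = K)
((31/Q + 71/24) + 389)*(118 + N(-8, -8)) = ((31/205 + 71/24) + 389)*(118 - 8) = ((31*(1/205) + 71*(1/24)) + 389)*110 = ((31/205 + 71/24) + 389)*110 = (15299/4920 + 389)*110 = (1929179/4920)*110 = 21220969/492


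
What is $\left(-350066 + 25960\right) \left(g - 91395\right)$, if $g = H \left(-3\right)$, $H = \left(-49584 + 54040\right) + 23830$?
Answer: $57124654818$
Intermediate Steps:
$H = 28286$ ($H = 4456 + 23830 = 28286$)
$g = -84858$ ($g = 28286 \left(-3\right) = -84858$)
$\left(-350066 + 25960\right) \left(g - 91395\right) = \left(-350066 + 25960\right) \left(-84858 - 91395\right) = \left(-324106\right) \left(-176253\right) = 57124654818$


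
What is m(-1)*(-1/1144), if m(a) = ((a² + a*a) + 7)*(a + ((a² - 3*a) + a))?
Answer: -9/572 ≈ -0.015734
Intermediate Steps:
m(a) = (7 + 2*a²)*(a² - a) (m(a) = ((a² + a²) + 7)*(a + (a² - 2*a)) = (2*a² + 7)*(a² - a) = (7 + 2*a²)*(a² - a))
m(-1)*(-1/1144) = (-(-7 - 2*(-1)² + 2*(-1)³ + 7*(-1)))*(-1/1144) = (-(-7 - 2*1 + 2*(-1) - 7))*(-1*1/1144) = -(-7 - 2 - 2 - 7)*(-1/1144) = -1*(-18)*(-1/1144) = 18*(-1/1144) = -9/572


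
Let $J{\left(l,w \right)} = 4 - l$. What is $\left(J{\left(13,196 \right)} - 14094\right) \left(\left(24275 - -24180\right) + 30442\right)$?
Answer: $-1112684391$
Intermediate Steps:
$\left(J{\left(13,196 \right)} - 14094\right) \left(\left(24275 - -24180\right) + 30442\right) = \left(\left(4 - 13\right) - 14094\right) \left(\left(24275 - -24180\right) + 30442\right) = \left(\left(4 - 13\right) - 14094\right) \left(\left(24275 + 24180\right) + 30442\right) = \left(-9 - 14094\right) \left(48455 + 30442\right) = \left(-14103\right) 78897 = -1112684391$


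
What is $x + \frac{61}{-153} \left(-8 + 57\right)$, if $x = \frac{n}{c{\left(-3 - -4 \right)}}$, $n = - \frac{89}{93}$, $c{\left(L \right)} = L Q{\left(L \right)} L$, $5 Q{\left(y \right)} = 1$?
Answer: $- \frac{115354}{4743} \approx -24.321$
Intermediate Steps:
$Q{\left(y \right)} = \frac{1}{5}$ ($Q{\left(y \right)} = \frac{1}{5} \cdot 1 = \frac{1}{5}$)
$c{\left(L \right)} = \frac{L^{2}}{5}$ ($c{\left(L \right)} = L \frac{1}{5} L = \frac{L}{5} L = \frac{L^{2}}{5}$)
$n = - \frac{89}{93}$ ($n = \left(-89\right) \frac{1}{93} = - \frac{89}{93} \approx -0.95699$)
$x = - \frac{445}{93}$ ($x = - \frac{89}{93 \frac{\left(-3 - -4\right)^{2}}{5}} = - \frac{89}{93 \frac{\left(-3 + 4\right)^{2}}{5}} = - \frac{89}{93 \frac{1^{2}}{5}} = - \frac{89}{93 \cdot \frac{1}{5} \cdot 1} = - \frac{89 \frac{1}{\frac{1}{5}}}{93} = \left(- \frac{89}{93}\right) 5 = - \frac{445}{93} \approx -4.7849$)
$x + \frac{61}{-153} \left(-8 + 57\right) = - \frac{445}{93} + \frac{61}{-153} \left(-8 + 57\right) = - \frac{445}{93} + 61 \left(- \frac{1}{153}\right) 49 = - \frac{445}{93} - \frac{2989}{153} = - \frac{115354}{4743}$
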